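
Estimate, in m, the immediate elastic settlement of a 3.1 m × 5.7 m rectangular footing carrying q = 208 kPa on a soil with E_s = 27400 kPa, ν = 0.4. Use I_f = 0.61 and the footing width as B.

S_e ≈ 0.0121 m

Immediate (elastic) settlement: S_e = q·B·(1−ν²)/E_s · I_f.
S_e = 208 × 3.1 × (1 − 0.4²) / 27400 × 0.61
    = 208 × 3.1 × 0.84 / 27400 × 0.61
    = 0.01206 m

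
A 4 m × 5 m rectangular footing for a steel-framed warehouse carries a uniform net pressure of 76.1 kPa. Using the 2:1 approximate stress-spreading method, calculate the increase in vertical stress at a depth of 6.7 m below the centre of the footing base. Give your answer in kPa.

Δσ_z ≈ 12.2 kPa

By the 2:1 method the load spreads at 1 horizontal : 2 vertical, so at depth z the loaded area has grown by z in each plan dimension:
Δσ = qBL/((B+z)(L+z)) = 76.1×4×5/((4+6.7)(5+6.7)) = 12.158 kPa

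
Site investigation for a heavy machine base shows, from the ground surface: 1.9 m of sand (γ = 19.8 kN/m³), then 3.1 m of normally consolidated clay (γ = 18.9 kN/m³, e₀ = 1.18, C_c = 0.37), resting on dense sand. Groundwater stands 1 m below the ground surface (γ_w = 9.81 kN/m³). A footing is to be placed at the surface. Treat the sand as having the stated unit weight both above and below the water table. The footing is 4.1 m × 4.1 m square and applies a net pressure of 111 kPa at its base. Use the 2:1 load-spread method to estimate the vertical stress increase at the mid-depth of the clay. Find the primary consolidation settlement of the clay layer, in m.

Mid-depth of clay below the ground surface: z = 1.9 + 3.1/2 = 3.45 m.
Total vertical stress at mid-clay: σ_v = 19.8×1.9 + 18.9×1.55 = 66.915 kPa.
Pore pressure: u = 9.81×(3.45 − 1) = 24.035 kPa.
Initial effective stress: σ'_0 = σ_v − u = 66.915 − 24.035 = 42.88 kPa.
Stress increase at mid-clay by the 2:1 spreading method:
Δσ = qBL/((B+z)(L+z)) = 111×4.1×4.1/((4.1+3.45)(4.1+3.45)) = 32.734 kPa
Final effective stress: σ'_f = σ'_0 + Δσ = 42.88 + 32.734 = 75.614 kPa.
Normally consolidated clay, so the full stress increment lies on the virgin compression line:
S_c = C_c·H/(1+e₀)·log₁₀(σ'_f/σ'_0) = 0.37×3.1/(1+1.18)×log₁₀(75.614/42.88)
    = 0.52615 × 0.24635 = 0.1296 m

S_c ≈ 0.13 m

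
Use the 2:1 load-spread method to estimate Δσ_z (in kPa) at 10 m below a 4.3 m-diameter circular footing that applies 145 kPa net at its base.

Δσ_z ≈ 13.1 kPa

By the 2:1 method the load spreads at 1 horizontal : 2 vertical, so at depth z the loaded area has grown by z in each plan dimension:
Δσ ≈ qD²/(D+z)² = 145×4.3²/(4.3+10)² = 13.111 kPa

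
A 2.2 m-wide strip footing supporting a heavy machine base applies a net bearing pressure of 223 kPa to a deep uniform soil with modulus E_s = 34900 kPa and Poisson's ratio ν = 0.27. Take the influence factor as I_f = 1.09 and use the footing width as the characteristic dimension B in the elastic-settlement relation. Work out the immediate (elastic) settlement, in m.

S_e ≈ 0.0142 m

Immediate (elastic) settlement: S_e = q·B·(1−ν²)/E_s · I_f.
S_e = 223 × 2.2 × (1 − 0.27²) / 34900 × 1.09
    = 223 × 2.2 × 0.9271 / 34900 × 1.09
    = 0.01421 m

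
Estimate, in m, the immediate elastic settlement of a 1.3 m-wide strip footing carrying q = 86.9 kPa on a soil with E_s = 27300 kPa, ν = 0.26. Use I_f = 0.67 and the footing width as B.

S_e ≈ 0.00259 m

Immediate (elastic) settlement: S_e = q·B·(1−ν²)/E_s · I_f.
S_e = 86.9 × 1.3 × (1 − 0.26²) / 27300 × 0.67
    = 86.9 × 1.3 × 0.9324 / 27300 × 0.67
    = 0.002585 m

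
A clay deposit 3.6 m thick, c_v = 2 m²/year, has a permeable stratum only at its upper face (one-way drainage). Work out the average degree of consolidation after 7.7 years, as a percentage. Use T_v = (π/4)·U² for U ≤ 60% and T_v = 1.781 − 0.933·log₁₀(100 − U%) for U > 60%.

Drainage path length: H_d = H = 3.6 m (single drainage).
T_v = c_v·t/H_d² = 2×7.7/3.6² = 1.1883.
T_v = 1.1883 corresponds to the U > 60% branch:
U = 1 − 10^((1.781 − T_v)/0.933)/100 = 0.9568

U ≈ 95.7 %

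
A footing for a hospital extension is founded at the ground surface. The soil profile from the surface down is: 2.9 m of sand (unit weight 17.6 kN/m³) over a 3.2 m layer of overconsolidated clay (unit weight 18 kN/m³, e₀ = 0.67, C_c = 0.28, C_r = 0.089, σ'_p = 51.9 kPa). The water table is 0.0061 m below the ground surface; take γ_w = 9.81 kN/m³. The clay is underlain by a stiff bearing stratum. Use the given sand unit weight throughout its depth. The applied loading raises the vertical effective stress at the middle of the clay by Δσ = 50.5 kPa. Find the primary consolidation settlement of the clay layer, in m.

S_c ≈ 0.146 m

Mid-depth of clay below the ground surface: z = 2.9 + 3.2/2 = 4.5 m.
Total vertical stress at mid-clay: σ_v = 17.6×2.9 + 18×1.6 = 79.84 kPa.
Pore pressure: u = 9.81×(4.5 − 0.0061) = 44.086 kPa.
Initial effective stress: σ'_0 = σ_v − u = 79.84 − 44.086 = 35.754 kPa.
Final effective stress: σ'_f = 35.754 + 50.5 = 86.254 kPa.
σ'_f = 86.254 > σ'_p = 51.9 kPa, so the stress path crosses the preconsolidation pressure — recompression up to σ'_p, then virgin compression beyond:
S_c = H/(1+e₀)·[C_r·log₁₀(σ'_p/σ'_0) + C_c·log₁₀(σ'_f/σ'_p)]
    = 3.2/1.67 × [0.089×log₁₀(51.9/35.754) + 0.28×log₁₀(86.254/51.9)]
    = 1.9162 × [0.014404 + 0.061771] = 0.146 m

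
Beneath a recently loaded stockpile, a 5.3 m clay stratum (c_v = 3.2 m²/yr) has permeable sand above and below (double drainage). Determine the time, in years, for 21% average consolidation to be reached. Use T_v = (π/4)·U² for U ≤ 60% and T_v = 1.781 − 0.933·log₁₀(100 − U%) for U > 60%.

Drainage path length: H_d = H/2 = 2.65 m (double drainage).
U ≤ 60%: T_v = (π/4)·U² = (π/4)×0.21² = 0.034636.
t = T_v·H_d²/c_v = 0.034636×2.65²/3.2 = 0.07601 years.

t ≈ 0.076 years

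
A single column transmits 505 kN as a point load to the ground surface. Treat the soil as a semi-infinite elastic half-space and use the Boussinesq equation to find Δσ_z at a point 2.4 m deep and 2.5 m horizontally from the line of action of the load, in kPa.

Boussinesq vertical stress below a point load on an elastic half-space:
Δσ_z = 3P/(2πz²) · [1 + (r/z)²]^(−5/2)
r/z = 2.5/2.4 = 1.0417; [1+(r/z)²]^(−5/2) = 0.15929.
Δσ_z = 3×505/(2π×2.4²) × 0.15929 = 41.861 × 0.15929 = 6.668 kPa

Δσ_z ≈ 6.67 kPa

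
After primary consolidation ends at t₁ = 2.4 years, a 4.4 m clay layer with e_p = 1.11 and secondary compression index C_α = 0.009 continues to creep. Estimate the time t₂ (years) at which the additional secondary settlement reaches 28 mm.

t₂ ≈ 74.5 years

S_s = C_α·H/(1+e_p)·log₁₀(t₂/t₁) ⇒ log₁₀(t₂/t₁) = S_s·(1+e_p)/(C_α·H).
log₁₀(t₂/t₁) = 0.028 × (1+1.11) / (0.009×4.4) = 1.492
t₂ = t₁ × 10^1.492 = 2.4 × 31.04 = 74.5 years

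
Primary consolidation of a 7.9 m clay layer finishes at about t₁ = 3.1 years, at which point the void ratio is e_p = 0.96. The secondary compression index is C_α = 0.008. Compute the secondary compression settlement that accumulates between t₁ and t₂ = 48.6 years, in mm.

Secondary compression: S_s = C_α·H/(1+e_p)·log₁₀(t₂/t₁)
S_s = 0.008×7.9/(1+0.96)×log₁₀(48.6/3.1)
    = 0.03224 × 1.195 = 0.03854 m

S_s ≈ 38.5 mm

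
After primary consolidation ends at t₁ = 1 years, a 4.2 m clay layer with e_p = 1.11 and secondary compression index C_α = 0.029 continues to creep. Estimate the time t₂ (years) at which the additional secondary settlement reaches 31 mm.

S_s = C_α·H/(1+e_p)·log₁₀(t₂/t₁) ⇒ log₁₀(t₂/t₁) = S_s·(1+e_p)/(C_α·H).
log₁₀(t₂/t₁) = 0.031 × (1+1.11) / (0.029×4.2) = 0.537
t₂ = t₁ × 10^0.537 = 1 × 3.444 = 3.444 years

t₂ ≈ 3.44 years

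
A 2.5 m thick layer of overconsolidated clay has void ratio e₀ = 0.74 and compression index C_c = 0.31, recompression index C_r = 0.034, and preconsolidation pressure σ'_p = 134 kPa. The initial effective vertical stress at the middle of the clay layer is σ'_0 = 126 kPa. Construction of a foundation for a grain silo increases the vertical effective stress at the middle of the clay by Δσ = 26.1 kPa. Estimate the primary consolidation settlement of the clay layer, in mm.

Final effective stress: σ'_f = 126 + 26.1 = 152.1 kPa.
σ'_f = 152.1 > σ'_p = 134 kPa, so the stress path crosses the preconsolidation pressure — recompression up to σ'_p, then virgin compression beyond:
S_c = H/(1+e₀)·[C_r·log₁₀(σ'_p/σ'_0) + C_c·log₁₀(σ'_f/σ'_p)]
    = 2.5/1.74 × [0.034×log₁₀(134/126) + 0.31×log₁₀(152.1/134)]
    = 1.4368 × [0.00090896 + 0.017058] = 0.02581 m

S_c ≈ 25.8 mm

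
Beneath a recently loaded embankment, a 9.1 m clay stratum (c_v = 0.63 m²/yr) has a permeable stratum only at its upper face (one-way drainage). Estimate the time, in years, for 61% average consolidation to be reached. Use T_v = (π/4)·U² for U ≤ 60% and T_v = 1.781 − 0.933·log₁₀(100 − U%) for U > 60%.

t ≈ 39 years

Drainage path length: H_d = H = 9.1 m (single drainage).
U > 60%: T_v = 1.781 − 0.933·log₁₀(100 − 61) = 0.29654.
t = T_v·H_d²/c_v = 0.29654×9.1²/0.63 = 38.98 years.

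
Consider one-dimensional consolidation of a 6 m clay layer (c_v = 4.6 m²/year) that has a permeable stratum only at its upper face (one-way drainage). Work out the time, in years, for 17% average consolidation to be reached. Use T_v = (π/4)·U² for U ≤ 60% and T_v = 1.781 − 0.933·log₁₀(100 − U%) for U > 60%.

t ≈ 0.178 years

Drainage path length: H_d = H = 6 m (single drainage).
U ≤ 60%: T_v = (π/4)·U² = (π/4)×0.17² = 0.022698.
t = T_v·H_d²/c_v = 0.022698×6²/4.6 = 0.1776 years.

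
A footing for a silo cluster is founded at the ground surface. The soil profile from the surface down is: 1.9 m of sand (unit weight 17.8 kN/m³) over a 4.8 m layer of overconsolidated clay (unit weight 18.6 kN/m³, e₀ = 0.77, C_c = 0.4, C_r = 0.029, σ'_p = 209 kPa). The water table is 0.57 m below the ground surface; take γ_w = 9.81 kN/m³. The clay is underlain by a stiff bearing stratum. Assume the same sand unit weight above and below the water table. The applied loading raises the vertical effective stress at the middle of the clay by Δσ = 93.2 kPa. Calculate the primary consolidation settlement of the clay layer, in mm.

Mid-depth of clay below the ground surface: z = 1.9 + 4.8/2 = 4.3 m.
Total vertical stress at mid-clay: σ_v = 17.8×1.9 + 18.6×2.4 = 78.46 kPa.
Pore pressure: u = 9.81×(4.3 − 0.57) = 36.591 kPa.
Initial effective stress: σ'_0 = σ_v − u = 78.46 − 36.591 = 41.869 kPa.
Final effective stress: σ'_f = 41.869 + 93.2 = 135.07 kPa.
σ'_f = 135.07 ≤ σ'_p = 209 kPa, so the clay remains overconsolidated and only the recompression index applies:
S_c = C_r·H/(1+e₀)·log₁₀(σ'_f/σ'_0) = 0.029×4.8/1.77×log₁₀(135.07/41.869)
    = 0.078645 × 0.50867 = 0.04 m

S_c ≈ 40 mm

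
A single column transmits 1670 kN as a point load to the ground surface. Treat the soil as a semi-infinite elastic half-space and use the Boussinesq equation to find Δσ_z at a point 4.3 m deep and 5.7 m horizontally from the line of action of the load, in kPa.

Boussinesq vertical stress below a point load on an elastic half-space:
Δσ_z = 3P/(2πz²) · [1 + (r/z)²]^(−5/2)
r/z = 5.7/4.3 = 1.3256; [1+(r/z)²]^(−5/2) = 0.079221.
Δσ_z = 3×1670/(2π×4.3²) × 0.079221 = 43.124 × 0.079221 = 3.416 kPa

Δσ_z ≈ 3.42 kPa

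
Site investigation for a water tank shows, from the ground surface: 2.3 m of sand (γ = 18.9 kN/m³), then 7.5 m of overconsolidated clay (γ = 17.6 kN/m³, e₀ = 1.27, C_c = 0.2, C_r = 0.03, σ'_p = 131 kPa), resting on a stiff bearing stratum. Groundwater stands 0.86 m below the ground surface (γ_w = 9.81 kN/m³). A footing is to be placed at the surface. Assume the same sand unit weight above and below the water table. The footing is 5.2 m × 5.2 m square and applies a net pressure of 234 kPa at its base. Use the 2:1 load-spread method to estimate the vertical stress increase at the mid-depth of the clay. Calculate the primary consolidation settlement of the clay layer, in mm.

S_c ≈ 26.6 mm

Mid-depth of clay below the ground surface: z = 2.3 + 7.5/2 = 6.05 m.
Total vertical stress at mid-clay: σ_v = 18.9×2.3 + 17.6×3.75 = 109.47 kPa.
Pore pressure: u = 9.81×(6.05 − 0.86) = 50.914 kPa.
Initial effective stress: σ'_0 = σ_v − u = 109.47 − 50.914 = 58.556 kPa.
Stress increase at mid-clay by the 2:1 spreading method:
Δσ = qBL/((B+z)(L+z)) = 234×5.2×5.2/((5.2+6.05)(5.2+6.05)) = 49.994 kPa
Final effective stress: σ'_f = 58.556 + 49.994 = 108.55 kPa.
σ'_f = 108.55 ≤ σ'_p = 131 kPa, so the clay remains overconsolidated and only the recompression index applies:
S_c = C_r·H/(1+e₀)·log₁₀(σ'_f/σ'_0) = 0.03×7.5/2.27×log₁₀(108.55/58.556)
    = 0.09912 × 0.26806 = 0.02657 m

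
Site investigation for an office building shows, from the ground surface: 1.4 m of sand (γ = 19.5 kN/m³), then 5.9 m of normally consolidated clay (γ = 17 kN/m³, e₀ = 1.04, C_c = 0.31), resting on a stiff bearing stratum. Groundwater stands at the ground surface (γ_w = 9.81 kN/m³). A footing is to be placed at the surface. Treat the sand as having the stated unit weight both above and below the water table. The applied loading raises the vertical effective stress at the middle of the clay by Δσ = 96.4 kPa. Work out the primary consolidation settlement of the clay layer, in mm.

Mid-depth of clay below the ground surface: z = 1.4 + 5.9/2 = 4.35 m.
Total vertical stress at mid-clay: σ_v = 19.5×1.4 + 17×2.95 = 77.45 kPa.
Pore pressure: u = 9.81×(4.35 − 0) = 42.673 kPa.
Initial effective stress: σ'_0 = σ_v − u = 77.45 − 42.673 = 34.777 kPa.
Final effective stress: σ'_f = σ'_0 + Δσ = 34.777 + 96.4 = 131.18 kPa.
Normally consolidated clay, so the full stress increment lies on the virgin compression line:
S_c = C_c·H/(1+e₀)·log₁₀(σ'_f/σ'_0) = 0.31×5.9/(1+1.04)×log₁₀(131.18/34.777)
    = 0.89657 × 0.57658 = 0.5169 m

S_c ≈ 517 mm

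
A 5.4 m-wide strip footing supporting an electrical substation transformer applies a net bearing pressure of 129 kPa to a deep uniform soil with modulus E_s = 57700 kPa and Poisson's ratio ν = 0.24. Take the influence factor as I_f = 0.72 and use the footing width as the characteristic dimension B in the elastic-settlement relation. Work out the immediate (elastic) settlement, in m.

S_e ≈ 0.00819 m

Immediate (elastic) settlement: S_e = q·B·(1−ν²)/E_s · I_f.
S_e = 129 × 5.4 × (1 − 0.24²) / 57700 × 0.72
    = 129 × 5.4 × 0.9424 / 57700 × 0.72
    = 0.008192 m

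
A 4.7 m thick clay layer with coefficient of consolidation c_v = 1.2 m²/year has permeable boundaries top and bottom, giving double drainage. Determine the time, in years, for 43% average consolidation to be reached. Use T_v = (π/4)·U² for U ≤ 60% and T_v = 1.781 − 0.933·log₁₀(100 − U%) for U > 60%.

t ≈ 0.668 years

Drainage path length: H_d = H/2 = 2.35 m (double drainage).
U ≤ 60%: T_v = (π/4)·U² = (π/4)×0.43² = 0.14522.
t = T_v·H_d²/c_v = 0.14522×2.35²/1.2 = 0.6683 years.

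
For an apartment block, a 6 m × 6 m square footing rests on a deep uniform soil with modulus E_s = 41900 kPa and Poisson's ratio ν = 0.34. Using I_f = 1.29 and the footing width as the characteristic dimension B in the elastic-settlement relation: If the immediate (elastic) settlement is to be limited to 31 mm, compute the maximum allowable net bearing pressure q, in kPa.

S_e = q·B·(1−ν²)/E_s · I_f  ⇒  q = S_e·E_s / (B·(1−ν²)·I_f).
q = 0.031 × 41900 / (6 × 0.8844 × 1.29) = 189.8 kPa

q ≈ 190 kPa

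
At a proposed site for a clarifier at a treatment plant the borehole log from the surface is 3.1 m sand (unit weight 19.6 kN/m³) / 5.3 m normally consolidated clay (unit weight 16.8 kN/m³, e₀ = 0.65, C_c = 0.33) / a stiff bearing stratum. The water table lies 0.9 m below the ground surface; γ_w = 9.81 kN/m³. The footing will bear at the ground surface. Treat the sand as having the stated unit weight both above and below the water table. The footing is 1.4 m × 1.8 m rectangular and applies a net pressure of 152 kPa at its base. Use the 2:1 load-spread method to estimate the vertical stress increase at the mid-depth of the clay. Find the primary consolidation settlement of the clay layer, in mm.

Mid-depth of clay below the ground surface: z = 3.1 + 5.3/2 = 5.75 m.
Total vertical stress at mid-clay: σ_v = 19.6×3.1 + 16.8×2.65 = 105.28 kPa.
Pore pressure: u = 9.81×(5.75 − 0.9) = 47.578 kPa.
Initial effective stress: σ'_0 = σ_v − u = 105.28 − 47.578 = 57.702 kPa.
Stress increase at mid-clay by the 2:1 spreading method:
Δσ = qBL/((B+z)(L+z)) = 152×1.4×1.8/((1.4+5.75)(1.8+5.75)) = 7.0956 kPa
Final effective stress: σ'_f = σ'_0 + Δσ = 57.702 + 7.0956 = 64.798 kPa.
Normally consolidated clay, so the full stress increment lies on the virgin compression line:
S_c = C_c·H/(1+e₀)·log₁₀(σ'_f/σ'_0) = 0.33×5.3/(1+0.65)×log₁₀(64.798/57.702)
    = 1.06 × 0.050371 = 0.05339 m

S_c ≈ 53.4 mm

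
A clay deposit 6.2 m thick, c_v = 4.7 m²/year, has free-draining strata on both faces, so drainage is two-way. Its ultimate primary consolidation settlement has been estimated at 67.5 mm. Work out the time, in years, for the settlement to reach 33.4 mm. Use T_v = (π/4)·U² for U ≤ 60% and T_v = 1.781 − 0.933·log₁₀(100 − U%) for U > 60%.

t ≈ 0.393 years

Drainage path length: H_d = H/2 = 3.1 m (double drainage).
U = S(t)/S_ult = 33.4/67.5 = 0.4948.
U ≤ 60%: T_v = (π/4)·U² = (π/4)×0.49481² = 0.1923.
t = T_v·H_d²/c_v = 0.1923×3.1²/4.7 = 0.3932 years.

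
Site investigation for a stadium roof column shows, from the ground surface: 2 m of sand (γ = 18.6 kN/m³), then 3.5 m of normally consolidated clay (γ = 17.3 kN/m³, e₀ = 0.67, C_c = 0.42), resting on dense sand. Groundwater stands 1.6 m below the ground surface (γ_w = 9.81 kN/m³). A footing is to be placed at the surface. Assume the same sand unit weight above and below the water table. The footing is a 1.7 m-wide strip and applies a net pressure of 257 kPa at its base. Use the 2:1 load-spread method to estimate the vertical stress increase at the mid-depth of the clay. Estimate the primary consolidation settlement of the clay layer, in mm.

S_c ≈ 384 mm

Mid-depth of clay below the ground surface: z = 2 + 3.5/2 = 3.75 m.
Total vertical stress at mid-clay: σ_v = 18.6×2 + 17.3×1.75 = 67.475 kPa.
Pore pressure: u = 9.81×(3.75 − 1.6) = 21.091 kPa.
Initial effective stress: σ'_0 = σ_v − u = 67.475 − 21.091 = 46.384 kPa.
Stress increase at mid-clay by the 2:1 spreading method:
Δσ = qB/(B+z) = 257×1.7/(1.7+3.75) = 80.165 kPa
Final effective stress: σ'_f = σ'_0 + Δσ = 46.384 + 80.165 = 126.55 kPa.
Normally consolidated clay, so the full stress increment lies on the virgin compression line:
S_c = C_c·H/(1+e₀)·log₁₀(σ'_f/σ'_0) = 0.42×3.5/(1+0.67)×log₁₀(126.55/46.384)
    = 0.88024 × 0.43589 = 0.3837 m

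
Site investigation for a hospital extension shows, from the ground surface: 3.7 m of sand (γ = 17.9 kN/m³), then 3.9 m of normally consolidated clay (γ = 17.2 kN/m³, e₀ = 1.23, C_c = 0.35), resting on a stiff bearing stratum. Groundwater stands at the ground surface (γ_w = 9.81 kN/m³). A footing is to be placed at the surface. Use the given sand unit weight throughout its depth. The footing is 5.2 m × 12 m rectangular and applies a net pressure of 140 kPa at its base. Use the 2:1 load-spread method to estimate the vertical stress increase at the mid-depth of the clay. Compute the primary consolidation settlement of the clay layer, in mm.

S_c ≈ 188 mm

Mid-depth of clay below the ground surface: z = 3.7 + 3.9/2 = 5.65 m.
Total vertical stress at mid-clay: σ_v = 17.9×3.7 + 17.2×1.95 = 99.77 kPa.
Pore pressure: u = 9.81×(5.65 − 0) = 55.427 kPa.
Initial effective stress: σ'_0 = σ_v − u = 99.77 − 55.427 = 44.343 kPa.
Stress increase at mid-clay by the 2:1 spreading method:
Δσ = qBL/((B+z)(L+z)) = 140×5.2×12/((5.2+5.65)(12+5.65)) = 45.618 kPa
Final effective stress: σ'_f = σ'_0 + Δσ = 44.343 + 45.618 = 89.961 kPa.
Normally consolidated clay, so the full stress increment lies on the virgin compression line:
S_c = C_c·H/(1+e₀)·log₁₀(σ'_f/σ'_0) = 0.35×3.9/(1+1.23)×log₁₀(89.961/44.343)
    = 0.61211 × 0.30723 = 0.1881 m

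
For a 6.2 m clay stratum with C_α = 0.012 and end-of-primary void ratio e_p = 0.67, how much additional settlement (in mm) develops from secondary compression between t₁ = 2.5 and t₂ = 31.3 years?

S_s ≈ 48.9 mm

Secondary compression: S_s = C_α·H/(1+e_p)·log₁₀(t₂/t₁)
S_s = 0.012×6.2/(1+0.67)×log₁₀(31.3/2.5)
    = 0.04455 × 1.098 = 0.0489 m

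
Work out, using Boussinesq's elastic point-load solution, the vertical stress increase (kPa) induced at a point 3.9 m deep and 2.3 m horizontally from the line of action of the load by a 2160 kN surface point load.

Boussinesq vertical stress below a point load on an elastic half-space:
Δσ_z = 3P/(2πz²) · [1 + (r/z)²]^(−5/2)
r/z = 2.3/3.9 = 0.58974; [1+(r/z)²]^(−5/2) = 0.47417.
Δσ_z = 3×2160/(2π×3.9²) × 0.47417 = 67.806 × 0.47417 = 32.15 kPa

Δσ_z ≈ 32.2 kPa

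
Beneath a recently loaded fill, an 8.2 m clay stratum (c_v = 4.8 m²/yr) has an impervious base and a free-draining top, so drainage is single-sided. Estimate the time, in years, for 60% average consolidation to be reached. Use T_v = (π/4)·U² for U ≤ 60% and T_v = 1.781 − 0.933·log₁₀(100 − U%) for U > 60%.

t ≈ 3.96 years

Drainage path length: H_d = H = 8.2 m (single drainage).
U ≤ 60%: T_v = (π/4)·U² = (π/4)×0.6² = 0.28274.
t = T_v·H_d²/c_v = 0.28274×8.2²/4.8 = 3.961 years.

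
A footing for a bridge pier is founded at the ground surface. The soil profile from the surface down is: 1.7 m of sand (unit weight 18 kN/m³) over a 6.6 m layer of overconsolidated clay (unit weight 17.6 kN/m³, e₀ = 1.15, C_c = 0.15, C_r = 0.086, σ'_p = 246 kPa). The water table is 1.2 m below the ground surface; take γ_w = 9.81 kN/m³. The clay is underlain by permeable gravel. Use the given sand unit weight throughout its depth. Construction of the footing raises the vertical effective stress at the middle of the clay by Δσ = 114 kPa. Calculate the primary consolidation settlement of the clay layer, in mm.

Mid-depth of clay below the ground surface: z = 1.7 + 6.6/2 = 5 m.
Total vertical stress at mid-clay: σ_v = 18×1.7 + 17.6×3.3 = 88.68 kPa.
Pore pressure: u = 9.81×(5 − 1.2) = 37.278 kPa.
Initial effective stress: σ'_0 = σ_v − u = 88.68 − 37.278 = 51.402 kPa.
Final effective stress: σ'_f = 51.402 + 114 = 165.4 kPa.
σ'_f = 165.4 ≤ σ'_p = 246 kPa, so the clay remains overconsolidated and only the recompression index applies:
S_c = C_r·H/(1+e₀)·log₁₀(σ'_f/σ'_0) = 0.086×6.6/2.15×log₁₀(165.4/51.402)
    = 0.264 × 0.50756 = 0.134 m

S_c ≈ 134 mm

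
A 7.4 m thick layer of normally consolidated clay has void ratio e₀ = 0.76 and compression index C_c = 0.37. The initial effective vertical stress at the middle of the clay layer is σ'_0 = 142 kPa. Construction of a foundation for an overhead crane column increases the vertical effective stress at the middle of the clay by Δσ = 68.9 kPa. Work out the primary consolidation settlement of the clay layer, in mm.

S_c ≈ 267 mm

Final effective stress: σ'_f = σ'_0 + Δσ = 142 + 68.9 = 210.9 kPa.
Normally consolidated clay, so the full stress increment lies on the virgin compression line:
S_c = C_c·H/(1+e₀)·log₁₀(σ'_f/σ'_0) = 0.37×7.4/(1+0.76)×log₁₀(210.9/142)
    = 1.5557 × 0.17179 = 0.2673 m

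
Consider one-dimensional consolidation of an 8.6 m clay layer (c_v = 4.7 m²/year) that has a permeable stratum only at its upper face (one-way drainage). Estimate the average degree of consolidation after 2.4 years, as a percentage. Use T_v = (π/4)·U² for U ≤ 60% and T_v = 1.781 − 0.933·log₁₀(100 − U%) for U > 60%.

U ≈ 44.1 %

Drainage path length: H_d = H = 8.6 m (single drainage).
T_v = c_v·t/H_d² = 4.7×2.4/8.6² = 0.15251.
T_v = 0.15251 corresponds to the U ≤ 60% branch:
U = √(4T_v/π) = 0.4407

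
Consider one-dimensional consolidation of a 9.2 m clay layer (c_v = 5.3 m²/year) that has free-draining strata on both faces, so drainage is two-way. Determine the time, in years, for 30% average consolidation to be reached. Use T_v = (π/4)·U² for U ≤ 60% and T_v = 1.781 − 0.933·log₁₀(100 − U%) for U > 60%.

t ≈ 0.282 years

Drainage path length: H_d = H/2 = 4.6 m (double drainage).
U ≤ 60%: T_v = (π/4)·U² = (π/4)×0.3² = 0.070686.
t = T_v·H_d²/c_v = 0.070686×4.6²/5.3 = 0.2822 years.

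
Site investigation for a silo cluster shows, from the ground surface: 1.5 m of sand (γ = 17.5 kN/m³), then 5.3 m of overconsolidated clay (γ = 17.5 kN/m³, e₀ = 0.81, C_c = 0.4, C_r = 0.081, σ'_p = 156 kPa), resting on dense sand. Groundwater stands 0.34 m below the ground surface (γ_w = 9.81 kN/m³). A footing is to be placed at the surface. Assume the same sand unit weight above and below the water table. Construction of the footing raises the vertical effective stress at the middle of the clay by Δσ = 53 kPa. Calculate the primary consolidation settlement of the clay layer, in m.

S_c ≈ 0.0945 m

Mid-depth of clay below the ground surface: z = 1.5 + 5.3/2 = 4.15 m.
Total vertical stress at mid-clay: σ_v = 17.5×1.5 + 17.5×2.65 = 72.625 kPa.
Pore pressure: u = 9.81×(4.15 − 0.34) = 37.376 kPa.
Initial effective stress: σ'_0 = σ_v − u = 72.625 − 37.376 = 35.249 kPa.
Final effective stress: σ'_f = 35.249 + 53 = 88.249 kPa.
σ'_f = 88.249 ≤ σ'_p = 156 kPa, so the clay remains overconsolidated and only the recompression index applies:
S_c = C_r·H/(1+e₀)·log₁₀(σ'_f/σ'_0) = 0.081×5.3/1.81×log₁₀(88.249/35.249)
    = 0.23718 × 0.39856 = 0.09453 m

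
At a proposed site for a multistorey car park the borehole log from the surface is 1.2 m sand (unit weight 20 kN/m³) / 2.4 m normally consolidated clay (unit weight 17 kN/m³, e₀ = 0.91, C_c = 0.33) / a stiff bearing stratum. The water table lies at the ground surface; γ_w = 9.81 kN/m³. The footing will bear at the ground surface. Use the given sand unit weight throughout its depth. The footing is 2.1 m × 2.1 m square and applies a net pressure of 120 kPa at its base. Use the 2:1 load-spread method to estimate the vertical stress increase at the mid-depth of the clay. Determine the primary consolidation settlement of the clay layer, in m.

Mid-depth of clay below the ground surface: z = 1.2 + 2.4/2 = 2.4 m.
Total vertical stress at mid-clay: σ_v = 20×1.2 + 17×1.2 = 44.4 kPa.
Pore pressure: u = 9.81×(2.4 − 0) = 23.544 kPa.
Initial effective stress: σ'_0 = σ_v − u = 44.4 − 23.544 = 20.856 kPa.
Stress increase at mid-clay by the 2:1 spreading method:
Δσ = qBL/((B+z)(L+z)) = 120×2.1×2.1/((2.1+2.4)(2.1+2.4)) = 26.133 kPa
Final effective stress: σ'_f = σ'_0 + Δσ = 20.856 + 26.133 = 46.989 kPa.
Normally consolidated clay, so the full stress increment lies on the virgin compression line:
S_c = C_c·H/(1+e₀)·log₁₀(σ'_f/σ'_0) = 0.33×2.4/(1+0.91)×log₁₀(46.989/20.856)
    = 0.41466 × 0.35277 = 0.1463 m

S_c ≈ 0.146 m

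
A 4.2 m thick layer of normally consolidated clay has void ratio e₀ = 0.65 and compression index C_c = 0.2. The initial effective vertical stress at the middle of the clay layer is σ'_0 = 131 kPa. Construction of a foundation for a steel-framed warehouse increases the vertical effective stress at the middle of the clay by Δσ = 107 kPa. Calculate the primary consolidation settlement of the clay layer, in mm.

Final effective stress: σ'_f = σ'_0 + Δσ = 131 + 107 = 238 kPa.
Normally consolidated clay, so the full stress increment lies on the virgin compression line:
S_c = C_c·H/(1+e₀)·log₁₀(σ'_f/σ'_0) = 0.2×4.2/(1+0.65)×log₁₀(238/131)
    = 0.50909 × 0.25931 = 0.132 m

S_c ≈ 132 mm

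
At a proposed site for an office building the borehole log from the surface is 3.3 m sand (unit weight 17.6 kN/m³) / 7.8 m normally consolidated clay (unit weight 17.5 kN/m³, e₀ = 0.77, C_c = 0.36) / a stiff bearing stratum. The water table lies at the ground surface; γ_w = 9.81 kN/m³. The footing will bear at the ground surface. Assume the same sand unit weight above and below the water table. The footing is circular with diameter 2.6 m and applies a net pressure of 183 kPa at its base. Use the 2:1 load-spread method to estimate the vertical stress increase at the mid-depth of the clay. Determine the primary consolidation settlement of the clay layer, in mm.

S_c ≈ 143 mm

Mid-depth of clay below the ground surface: z = 3.3 + 7.8/2 = 7.2 m.
Total vertical stress at mid-clay: σ_v = 17.6×3.3 + 17.5×3.9 = 126.33 kPa.
Pore pressure: u = 9.81×(7.2 − 0) = 70.632 kPa.
Initial effective stress: σ'_0 = σ_v − u = 126.33 − 70.632 = 55.698 kPa.
Stress increase at mid-clay by the 2:1 spreading method:
Δσ ≈ qD²/(D+z)² = 183×2.6²/(2.6+7.2)² = 12.881 kPa
Final effective stress: σ'_f = σ'_0 + Δσ = 55.698 + 12.881 = 68.579 kPa.
Normally consolidated clay, so the full stress increment lies on the virgin compression line:
S_c = C_c·H/(1+e₀)·log₁₀(σ'_f/σ'_0) = 0.36×7.8/(1+0.77)×log₁₀(68.579/55.698)
    = 1.5864 × 0.090352 = 0.1433 m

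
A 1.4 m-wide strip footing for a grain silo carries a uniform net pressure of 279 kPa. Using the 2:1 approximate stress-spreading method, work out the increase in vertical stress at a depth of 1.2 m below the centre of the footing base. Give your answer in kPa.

By the 2:1 method the load spreads at 1 horizontal : 2 vertical, so at depth z the loaded area has grown by z in each plan dimension:
Δσ = qB/(B+z) = 279×1.4/(1.4+1.2) = 150.23 kPa

Δσ_z ≈ 150 kPa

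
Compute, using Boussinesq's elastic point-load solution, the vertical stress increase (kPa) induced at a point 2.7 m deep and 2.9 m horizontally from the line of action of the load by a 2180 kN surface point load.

Δσ_z ≈ 21 kPa

Boussinesq vertical stress below a point load on an elastic half-space:
Δσ_z = 3P/(2πz²) · [1 + (r/z)²]^(−5/2)
r/z = 2.9/2.7 = 1.0741; [1+(r/z)²]^(−5/2) = 0.14692.
Δσ_z = 3×2180/(2π×2.7²) × 0.14692 = 142.78 × 0.14692 = 20.98 kPa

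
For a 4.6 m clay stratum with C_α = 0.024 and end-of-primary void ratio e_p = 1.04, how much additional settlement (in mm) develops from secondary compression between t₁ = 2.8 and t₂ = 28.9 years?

Secondary compression: S_s = C_α·H/(1+e_p)·log₁₀(t₂/t₁)
S_s = 0.024×4.6/(1+1.04)×log₁₀(28.9/2.8)
    = 0.05412 × 1.014 = 0.05486 m

S_s ≈ 54.9 mm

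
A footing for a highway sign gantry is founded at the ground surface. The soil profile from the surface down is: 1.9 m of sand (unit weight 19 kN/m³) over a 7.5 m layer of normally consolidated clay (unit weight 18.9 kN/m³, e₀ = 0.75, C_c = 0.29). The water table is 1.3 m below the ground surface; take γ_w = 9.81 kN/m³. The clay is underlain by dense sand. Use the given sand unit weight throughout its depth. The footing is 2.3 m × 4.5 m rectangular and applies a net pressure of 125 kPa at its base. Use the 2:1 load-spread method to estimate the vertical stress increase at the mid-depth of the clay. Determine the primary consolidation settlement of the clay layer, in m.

S_c ≈ 0.12 m

Mid-depth of clay below the ground surface: z = 1.9 + 7.5/2 = 5.65 m.
Total vertical stress at mid-clay: σ_v = 19×1.9 + 18.9×3.75 = 106.97 kPa.
Pore pressure: u = 9.81×(5.65 − 1.3) = 42.673 kPa.
Initial effective stress: σ'_0 = σ_v − u = 106.97 − 42.673 = 64.297 kPa.
Stress increase at mid-clay by the 2:1 spreading method:
Δσ = qBL/((B+z)(L+z)) = 125×2.3×4.5/((2.3+5.65)(4.5+5.65)) = 16.033 kPa
Final effective stress: σ'_f = σ'_0 + Δσ = 64.297 + 16.033 = 80.33 kPa.
Normally consolidated clay, so the full stress increment lies on the virgin compression line:
S_c = C_c·H/(1+e₀)·log₁₀(σ'_f/σ'_0) = 0.29×7.5/(1+0.75)×log₁₀(80.33/64.297)
    = 1.2429 × 0.096687 = 0.1202 m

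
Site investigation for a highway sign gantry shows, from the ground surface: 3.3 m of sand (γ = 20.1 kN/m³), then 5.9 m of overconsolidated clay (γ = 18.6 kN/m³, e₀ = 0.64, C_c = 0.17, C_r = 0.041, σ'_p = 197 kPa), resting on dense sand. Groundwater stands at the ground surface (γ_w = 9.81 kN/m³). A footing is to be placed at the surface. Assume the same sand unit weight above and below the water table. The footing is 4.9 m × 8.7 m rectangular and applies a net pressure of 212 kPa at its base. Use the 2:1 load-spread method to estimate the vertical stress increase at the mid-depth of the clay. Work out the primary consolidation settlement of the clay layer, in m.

Mid-depth of clay below the ground surface: z = 3.3 + 5.9/2 = 6.25 m.
Total vertical stress at mid-clay: σ_v = 20.1×3.3 + 18.6×2.95 = 121.2 kPa.
Pore pressure: u = 9.81×(6.25 − 0) = 61.312 kPa.
Initial effective stress: σ'_0 = σ_v − u = 121.2 − 61.312 = 59.888 kPa.
Stress increase at mid-clay by the 2:1 spreading method:
Δσ = qBL/((B+z)(L+z)) = 212×4.9×8.7/((4.9+6.25)(8.7+6.25)) = 54.217 kPa
Final effective stress: σ'_f = 59.888 + 54.217 = 114.1 kPa.
σ'_f = 114.1 ≤ σ'_p = 197 kPa, so the clay remains overconsolidated and only the recompression index applies:
S_c = C_r·H/(1+e₀)·log₁₀(σ'_f/σ'_0) = 0.041×5.9/1.64×log₁₀(114.1/59.888)
    = 0.1475 × 0.27995 = 0.04129 m

S_c ≈ 0.0413 m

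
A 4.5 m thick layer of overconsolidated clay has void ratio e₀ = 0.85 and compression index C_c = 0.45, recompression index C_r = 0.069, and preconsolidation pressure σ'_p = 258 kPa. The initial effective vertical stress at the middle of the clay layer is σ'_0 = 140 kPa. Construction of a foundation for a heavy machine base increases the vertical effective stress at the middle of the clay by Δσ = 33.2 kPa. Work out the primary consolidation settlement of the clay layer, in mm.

S_c ≈ 15.5 mm

Final effective stress: σ'_f = 140 + 33.2 = 173.2 kPa.
σ'_f = 173.2 ≤ σ'_p = 258 kPa, so the clay remains overconsolidated and only the recompression index applies:
S_c = C_r·H/(1+e₀)·log₁₀(σ'_f/σ'_0) = 0.069×4.5/1.85×log₁₀(173.2/140)
    = 0.16784 × 0.09242 = 0.01551 m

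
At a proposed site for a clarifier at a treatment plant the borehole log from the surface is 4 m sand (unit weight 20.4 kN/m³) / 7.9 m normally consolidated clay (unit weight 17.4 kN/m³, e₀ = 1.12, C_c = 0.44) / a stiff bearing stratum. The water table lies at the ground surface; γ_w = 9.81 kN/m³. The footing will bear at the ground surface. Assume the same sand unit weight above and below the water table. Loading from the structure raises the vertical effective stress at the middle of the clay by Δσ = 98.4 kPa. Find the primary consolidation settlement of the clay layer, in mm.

S_c ≈ 612 mm

Mid-depth of clay below the ground surface: z = 4 + 7.9/2 = 7.95 m.
Total vertical stress at mid-clay: σ_v = 20.4×4 + 17.4×3.95 = 150.33 kPa.
Pore pressure: u = 9.81×(7.95 − 0) = 77.99 kPa.
Initial effective stress: σ'_0 = σ_v − u = 150.33 − 77.99 = 72.34 kPa.
Final effective stress: σ'_f = σ'_0 + Δσ = 72.34 + 98.4 = 170.74 kPa.
Normally consolidated clay, so the full stress increment lies on the virgin compression line:
S_c = C_c·H/(1+e₀)·log₁₀(σ'_f/σ'_0) = 0.44×7.9/(1+1.12)×log₁₀(170.74/72.34)
    = 1.6396 × 0.37296 = 0.6115 m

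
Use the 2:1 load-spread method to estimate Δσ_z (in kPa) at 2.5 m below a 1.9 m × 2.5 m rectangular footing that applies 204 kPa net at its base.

By the 2:1 method the load spreads at 1 horizontal : 2 vertical, so at depth z the loaded area has grown by z in each plan dimension:
Δσ = qBL/((B+z)(L+z)) = 204×1.9×2.5/((1.9+2.5)(2.5+2.5)) = 44.045 kPa

Δσ_z ≈ 44 kPa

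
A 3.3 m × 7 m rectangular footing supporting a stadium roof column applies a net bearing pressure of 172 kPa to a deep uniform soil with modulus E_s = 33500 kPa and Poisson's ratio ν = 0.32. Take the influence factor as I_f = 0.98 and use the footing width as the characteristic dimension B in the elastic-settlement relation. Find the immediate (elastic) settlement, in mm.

Immediate (elastic) settlement: S_e = q·B·(1−ν²)/E_s · I_f.
S_e = 172 × 3.3 × (1 − 0.32²) / 33500 × 0.98
    = 172 × 3.3 × 0.8976 / 33500 × 0.98
    = 0.0149 m = 14.9 mm

S_e ≈ 14.9 mm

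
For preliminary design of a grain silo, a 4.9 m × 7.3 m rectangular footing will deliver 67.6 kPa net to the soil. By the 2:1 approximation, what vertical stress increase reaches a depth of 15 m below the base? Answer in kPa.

By the 2:1 method the load spreads at 1 horizontal : 2 vertical, so at depth z the loaded area has grown by z in each plan dimension:
Δσ = qBL/((B+z)(L+z)) = 67.6×4.9×7.3/((4.9+15)(7.3+15)) = 5.4489 kPa

Δσ_z ≈ 5.45 kPa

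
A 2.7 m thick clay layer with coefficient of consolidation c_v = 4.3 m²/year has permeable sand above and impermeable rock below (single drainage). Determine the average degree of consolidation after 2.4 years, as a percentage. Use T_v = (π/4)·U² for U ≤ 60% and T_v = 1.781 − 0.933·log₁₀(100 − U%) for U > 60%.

U ≈ 97.5 %

Drainage path length: H_d = H = 2.7 m (single drainage).
T_v = c_v·t/H_d² = 4.3×2.4/2.7² = 1.4156.
T_v = 1.4156 corresponds to the U > 60% branch:
U = 1 − 10^((1.781 − T_v)/0.933)/100 = 0.9754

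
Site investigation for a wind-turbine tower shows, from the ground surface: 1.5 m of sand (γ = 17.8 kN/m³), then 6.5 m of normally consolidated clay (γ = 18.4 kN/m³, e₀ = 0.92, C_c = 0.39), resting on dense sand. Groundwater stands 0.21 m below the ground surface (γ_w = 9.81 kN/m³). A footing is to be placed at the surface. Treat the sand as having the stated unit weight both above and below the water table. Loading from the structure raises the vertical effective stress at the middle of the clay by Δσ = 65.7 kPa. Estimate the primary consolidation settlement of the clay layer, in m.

Mid-depth of clay below the ground surface: z = 1.5 + 6.5/2 = 4.75 m.
Total vertical stress at mid-clay: σ_v = 17.8×1.5 + 18.4×3.25 = 86.5 kPa.
Pore pressure: u = 9.81×(4.75 − 0.21) = 44.537 kPa.
Initial effective stress: σ'_0 = σ_v − u = 86.5 − 44.537 = 41.963 kPa.
Final effective stress: σ'_f = σ'_0 + Δσ = 41.963 + 65.7 = 107.66 kPa.
Normally consolidated clay, so the full stress increment lies on the virgin compression line:
S_c = C_c·H/(1+e₀)·log₁₀(σ'_f/σ'_0) = 0.39×6.5/(1+0.92)×log₁₀(107.66/41.963)
    = 1.3203 × 0.40919 = 0.5403 m

S_c ≈ 0.54 m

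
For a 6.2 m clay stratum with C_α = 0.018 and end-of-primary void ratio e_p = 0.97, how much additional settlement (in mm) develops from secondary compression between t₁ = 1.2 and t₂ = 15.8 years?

S_s ≈ 63.4 mm

Secondary compression: S_s = C_α·H/(1+e_p)·log₁₀(t₂/t₁)
S_s = 0.018×6.2/(1+0.97)×log₁₀(15.8/1.2)
    = 0.05665 × 1.119 = 0.06342 m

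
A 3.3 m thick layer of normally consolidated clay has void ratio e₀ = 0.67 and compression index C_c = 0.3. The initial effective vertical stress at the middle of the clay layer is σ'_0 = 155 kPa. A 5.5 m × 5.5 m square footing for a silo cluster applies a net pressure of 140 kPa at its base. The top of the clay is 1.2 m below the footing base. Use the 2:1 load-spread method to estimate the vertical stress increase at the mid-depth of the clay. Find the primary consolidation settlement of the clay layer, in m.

S_c ≈ 0.0851 m

Mid-depth of clay below the footing base: z = 1.2 + 3.3/2 = 2.85 m.
Stress increase at mid-clay by the 2:1 spreading method:
Δσ = qBL/((B+z)(L+z)) = 140×5.5×5.5/((5.5+2.85)(5.5+2.85)) = 60.741 kPa
Final effective stress: σ'_f = σ'_0 + Δσ = 155 + 60.741 = 215.74 kPa.
Normally consolidated clay, so the full stress increment lies on the virgin compression line:
S_c = C_c·H/(1+e₀)·log₁₀(σ'_f/σ'_0) = 0.3×3.3/(1+0.67)×log₁₀(215.74/155)
    = 0.59281 × 0.1436 = 0.08513 m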